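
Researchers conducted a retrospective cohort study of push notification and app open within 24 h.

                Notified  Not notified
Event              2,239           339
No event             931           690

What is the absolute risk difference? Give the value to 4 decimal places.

0.3769

Reading the table with exposure as columns: a = 2239 (Notified, case), b = 931 (Notified, non-case), c = 339 (Not notified, case), d = 690.
Risk in exposed = 2239/3170 = 0.706309; risk in unexposed = 339/1029 = 0.329446.
Risk difference = 0.706309 − 0.329446 = 0.376863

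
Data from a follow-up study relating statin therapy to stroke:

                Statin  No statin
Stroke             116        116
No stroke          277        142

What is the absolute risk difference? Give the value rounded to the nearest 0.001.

Reading the table with exposure as columns: a = 116 (Statin, case), b = 277 (Statin, non-case), c = 116 (No statin, case), d = 142.
Risk in exposed = 116/393 = 0.295165; risk in unexposed = 116/258 = 0.449612.
Risk difference = 0.295165 − 0.449612 = -0.154447

-0.154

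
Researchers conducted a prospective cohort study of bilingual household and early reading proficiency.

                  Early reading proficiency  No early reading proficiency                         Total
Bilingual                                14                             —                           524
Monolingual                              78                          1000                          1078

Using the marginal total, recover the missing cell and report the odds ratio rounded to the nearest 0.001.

The missing cell is in the exposed row: 524 − 14 = 510.
So a = 14, b = 510, c = 78, d = 1000.
OR = (a·d)/(b·c) = (14 × 1000) / (510 × 78) = 14000 / 39780 = 0.35194

0.352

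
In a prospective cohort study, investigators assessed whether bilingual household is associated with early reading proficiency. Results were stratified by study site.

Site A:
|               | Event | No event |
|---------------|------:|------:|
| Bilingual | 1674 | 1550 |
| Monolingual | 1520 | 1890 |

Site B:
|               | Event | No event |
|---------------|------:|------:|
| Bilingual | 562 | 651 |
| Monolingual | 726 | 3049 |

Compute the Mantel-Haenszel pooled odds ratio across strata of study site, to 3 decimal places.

1.824

OR_MH = Σ(aᵢdᵢ/nᵢ) / Σ(bᵢcᵢ/nᵢ), where nᵢ is the stratum total.
Stratum 1 (Site A): n = 6634; a·d/n = 1674·1890/6634 = 476.9159; b·c/n = 1550·1520/6634 = 355.1402
Stratum 2 (Site B): n = 4988; a·d/n = 562·3049/4988 = 343.5321; b·c/n = 651·726/4988 = 94.7526
OR_MH = (476.9159 + 343.5321) / (355.1402 + 94.7526) = 820.4480 / 449.8928 = 1.82365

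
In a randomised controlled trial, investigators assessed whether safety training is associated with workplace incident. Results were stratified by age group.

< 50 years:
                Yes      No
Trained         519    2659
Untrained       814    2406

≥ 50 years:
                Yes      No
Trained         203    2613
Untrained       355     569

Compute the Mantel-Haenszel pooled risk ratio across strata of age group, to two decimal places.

0.46

RR_MH = Σ(aᵢ·n₀ᵢ/nᵢ) / Σ(cᵢ·n₁ᵢ/nᵢ), with n₁ᵢ = aᵢ+bᵢ (exposed), n₀ᵢ = cᵢ+dᵢ (unexposed), nᵢ = n₁ᵢ+n₀ᵢ.
Stratum 1 (< 50 years): n₁ = 3178, n₀ = 3220, n = 6398; a·n₀/n = 519·3220/6398 = 261.2035; c·n₁/n = 814·3178/6398 = 404.3282
Stratum 2 (≥ 50 years): n₁ = 2816, n₀ = 924, n = 3740; a·n₀/n = 203·924/3740 = 50.1529; c·n₁/n = 355·2816/3740 = 267.2941
RR_MH = (261.2035 + 50.1529) / (404.3282 + 267.2941) = 311.3564 / 671.6223 = 0.46359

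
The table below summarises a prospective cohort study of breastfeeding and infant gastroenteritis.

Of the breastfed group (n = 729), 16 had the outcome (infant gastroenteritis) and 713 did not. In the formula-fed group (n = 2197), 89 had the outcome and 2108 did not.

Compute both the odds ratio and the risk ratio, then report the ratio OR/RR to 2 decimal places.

0.98

From the description: a = 16, b = 713, c = 89, d = 2108.
OR = (16·2108)/(713·89) = 33728/63457 = 0.53151
Risk in exposed = 16/729 = 0.02195; risk in unexposed = 89/2197 = 0.04051; RR = 0.54179
OR/RR = 0.53151 / 0.54179 = 0.98102
The outcome is rare in both groups, so OR ≈ RR (ratio near 1).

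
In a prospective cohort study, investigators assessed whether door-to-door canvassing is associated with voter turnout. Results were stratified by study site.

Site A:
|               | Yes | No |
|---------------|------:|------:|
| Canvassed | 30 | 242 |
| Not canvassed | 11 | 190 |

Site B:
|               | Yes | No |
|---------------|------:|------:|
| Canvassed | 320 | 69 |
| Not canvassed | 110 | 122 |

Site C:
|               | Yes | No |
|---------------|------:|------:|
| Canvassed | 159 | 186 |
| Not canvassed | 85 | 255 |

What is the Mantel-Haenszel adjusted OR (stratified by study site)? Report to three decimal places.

3.276

OR_MH = Σ(aᵢdᵢ/nᵢ) / Σ(bᵢcᵢ/nᵢ), where nᵢ is the stratum total.
Stratum 1 (Site A): n = 473; a·d/n = 30·190/473 = 12.0507; b·c/n = 242·11/473 = 5.6279
Stratum 2 (Site B): n = 621; a·d/n = 320·122/621 = 62.8663; b·c/n = 69·110/621 = 12.2222
Stratum 3 (Site C): n = 685; a·d/n = 159·255/685 = 59.1898; b·c/n = 186·85/685 = 23.0803
OR_MH = (12.0507 + 62.8663 + 59.1898) / (5.6279 + 12.2222 + 23.0803) = 134.1069 / 40.9304 = 3.27646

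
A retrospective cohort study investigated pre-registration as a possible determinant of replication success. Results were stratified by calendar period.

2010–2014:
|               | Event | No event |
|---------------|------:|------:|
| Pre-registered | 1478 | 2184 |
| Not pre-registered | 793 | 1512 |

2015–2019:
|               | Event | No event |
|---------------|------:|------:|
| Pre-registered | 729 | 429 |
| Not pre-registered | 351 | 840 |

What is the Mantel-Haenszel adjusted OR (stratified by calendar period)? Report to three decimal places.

OR_MH = Σ(aᵢdᵢ/nᵢ) / Σ(bᵢcᵢ/nᵢ), where nᵢ is the stratum total.
Stratum 1 (2010–2014): n = 5967; a·d/n = 1478·1512/5967 = 374.5158; b·c/n = 2184·793/5967 = 290.2484
Stratum 2 (2015–2019): n = 2349; a·d/n = 729·840/2349 = 260.6897; b·c/n = 429·351/2349 = 64.1034
OR_MH = (374.5158 + 260.6897) / (290.2484 + 64.1034) = 635.2055 / 354.3518 = 1.79258

1.793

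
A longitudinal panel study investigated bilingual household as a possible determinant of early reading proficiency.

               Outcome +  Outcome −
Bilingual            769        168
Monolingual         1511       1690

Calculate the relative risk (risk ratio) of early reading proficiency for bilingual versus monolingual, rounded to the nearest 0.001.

Cells: a = 769, b = 168, c = 1511, d = 1690.
Risk in exposed = 769/937 = 0.82070; risk in unexposed = 1511/3201 = 0.47204.
RR = 0.82070 / 0.47204 = 1.73863
The risk among the exposed is 1.74 times that among the unexposed.

1.739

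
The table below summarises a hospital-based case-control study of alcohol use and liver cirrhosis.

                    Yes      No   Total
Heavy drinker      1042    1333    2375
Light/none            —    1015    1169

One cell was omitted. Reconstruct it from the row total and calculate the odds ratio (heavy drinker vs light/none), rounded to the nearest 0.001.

5.152

The missing cell is in the unexposed row: 1169 − 1015 = 154.
So a = 1042, b = 1333, c = 154, d = 1015.
OR = (a·d)/(b·c) = (1042 × 1015) / (1333 × 154) = 1057630 / 205282 = 5.15208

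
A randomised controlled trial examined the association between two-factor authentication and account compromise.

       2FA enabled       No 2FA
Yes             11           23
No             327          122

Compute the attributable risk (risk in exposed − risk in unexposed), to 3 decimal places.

-0.126

Reading the table with exposure as columns: a = 11 (2FA enabled, case), b = 327 (2FA enabled, non-case), c = 23 (No 2FA, case), d = 122.
Risk in exposed = 11/338 = 0.032544; risk in unexposed = 23/145 = 0.158621.
Risk difference = 0.032544 − 0.158621 = -0.126076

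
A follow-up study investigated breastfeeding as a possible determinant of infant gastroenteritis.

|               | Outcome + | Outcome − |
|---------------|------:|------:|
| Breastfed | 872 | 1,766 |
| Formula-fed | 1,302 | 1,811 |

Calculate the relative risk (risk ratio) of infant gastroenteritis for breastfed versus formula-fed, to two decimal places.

Cells: a = 872, b = 1766, c = 1302, d = 1811.
Risk in exposed = 872/2638 = 0.33055; risk in unexposed = 1302/3113 = 0.41825.
RR = 0.33055 / 0.41825 = 0.79033
The risk is 21% lower among the exposed than among the unexposed.

0.79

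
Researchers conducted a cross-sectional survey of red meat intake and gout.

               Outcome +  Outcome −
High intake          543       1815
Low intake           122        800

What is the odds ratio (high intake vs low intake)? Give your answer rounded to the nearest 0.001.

1.962

Cells: a = 543, b = 1815, c = 122, d = 800.
OR = (a·d)/(b·c) = (543 × 800) / (1815 × 122) = 434400 / 221430 = 1.96179
The odds of gout are about 1.96 times as high in the high intake group.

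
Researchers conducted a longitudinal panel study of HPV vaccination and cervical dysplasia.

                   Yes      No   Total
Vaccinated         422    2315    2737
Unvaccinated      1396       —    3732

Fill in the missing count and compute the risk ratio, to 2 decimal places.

0.41

The missing cell is in the unexposed row: 3732 − 1396 = 2336.
So a = 422, b = 2315, c = 1396, d = 2336.
RR = [a/(a+b)] / [c/(c+d)] = (422/2737) / (1396/3732) = 0.15418/0.37406 = 0.41219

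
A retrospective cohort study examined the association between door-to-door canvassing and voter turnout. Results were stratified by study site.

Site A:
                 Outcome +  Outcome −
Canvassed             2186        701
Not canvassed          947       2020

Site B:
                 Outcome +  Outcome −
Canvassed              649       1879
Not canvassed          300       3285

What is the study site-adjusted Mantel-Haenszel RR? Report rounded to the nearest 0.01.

RR_MH = Σ(aᵢ·n₀ᵢ/nᵢ) / Σ(cᵢ·n₁ᵢ/nᵢ), with n₁ᵢ = aᵢ+bᵢ (exposed), n₀ᵢ = cᵢ+dᵢ (unexposed), nᵢ = n₁ᵢ+n₀ᵢ.
Stratum 1 (Site A): n₁ = 2887, n₀ = 2967, n = 5854; a·n₀/n = 2186·2967/5854 = 1107.9368; c·n₁/n = 947·2887/5854 = 467.0292
Stratum 2 (Site B): n₁ = 2528, n₀ = 3585, n = 6113; a·n₀/n = 649·3585/6113 = 380.6094; c·n₁/n = 300·2528/6113 = 124.0635
RR_MH = (1107.9368 + 380.6094) / (467.0292 + 124.0635) = 1488.5462 / 591.0927 = 2.51830

2.52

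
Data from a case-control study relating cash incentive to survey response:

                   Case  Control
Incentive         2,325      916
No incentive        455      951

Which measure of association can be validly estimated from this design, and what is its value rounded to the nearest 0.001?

Cells: a = 2325, b = 916, c = 455, d = 951.
This is a case-control study: participants were sampled on outcome status, so risks in the source population cannot be estimated directly — relative risk is not valid here. The odds ratio is the appropriate measure.
OR = (a·d)/(b·c) = (2325 × 951) / (916 × 455) = 2211075 / 416780 = 5.30514

5.305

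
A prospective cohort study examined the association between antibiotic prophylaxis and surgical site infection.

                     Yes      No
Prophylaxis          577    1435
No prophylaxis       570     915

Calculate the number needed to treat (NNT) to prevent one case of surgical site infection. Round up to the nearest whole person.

11

Risk in treated group = 577/2012 = 0.28678; risk in control = 570/1485 = 0.38384.
Absolute risk reduction = 0.38384 − 0.28678 = 0.09706
NNT = 1 / ARR = 1 / 0.09706 = 10.303 → round up → 11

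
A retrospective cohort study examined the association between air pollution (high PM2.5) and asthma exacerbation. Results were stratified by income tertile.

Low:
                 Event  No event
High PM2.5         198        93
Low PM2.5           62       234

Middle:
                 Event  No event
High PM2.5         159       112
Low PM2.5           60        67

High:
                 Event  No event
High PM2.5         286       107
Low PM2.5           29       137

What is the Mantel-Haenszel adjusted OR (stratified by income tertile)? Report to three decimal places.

OR_MH = Σ(aᵢdᵢ/nᵢ) / Σ(bᵢcᵢ/nᵢ), where nᵢ is the stratum total.
Stratum 1 (Low): n = 587; a·d/n = 198·234/587 = 78.9302; b·c/n = 93·62/587 = 9.8228
Stratum 2 (Middle): n = 398; a·d/n = 159·67/398 = 26.7663; b·c/n = 112·60/398 = 16.8844
Stratum 3 (High): n = 559; a·d/n = 286·137/559 = 70.0930; b·c/n = 107·29/559 = 5.5510
OR_MH = (78.9302 + 26.7663 + 70.0930) / (9.8228 + 16.8844 + 5.5510) = 175.7895 / 32.2582 = 5.44945

5.449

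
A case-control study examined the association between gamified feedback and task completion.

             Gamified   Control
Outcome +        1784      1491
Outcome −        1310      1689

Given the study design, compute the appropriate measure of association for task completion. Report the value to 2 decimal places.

Reading the table with exposure as columns: a = 1784 (Gamified, case), b = 1310 (Gamified, non-case), c = 1491 (Control, case), d = 1689.
This is a case-control study: participants were sampled on outcome status, so risks in the source population cannot be estimated directly — relative risk is not valid here. The odds ratio is the appropriate measure.
OR = (a·d)/(b·c) = (1784 × 1689) / (1310 × 1491) = 3013176 / 1953210 = 1.54268

1.54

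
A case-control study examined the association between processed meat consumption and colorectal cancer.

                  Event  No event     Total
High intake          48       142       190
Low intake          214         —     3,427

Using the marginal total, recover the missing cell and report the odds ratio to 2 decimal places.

5.08

The missing cell is in the unexposed row: 3427 − 214 = 3213.
So a = 48, b = 142, c = 214, d = 3213.
OR = (a·d)/(b·c) = (48 × 3213) / (142 × 214) = 154224 / 30388 = 5.07516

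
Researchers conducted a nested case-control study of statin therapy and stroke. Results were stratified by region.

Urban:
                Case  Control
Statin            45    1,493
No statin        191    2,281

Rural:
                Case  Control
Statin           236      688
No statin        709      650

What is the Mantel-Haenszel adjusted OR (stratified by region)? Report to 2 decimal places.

0.33

OR_MH = Σ(aᵢdᵢ/nᵢ) / Σ(bᵢcᵢ/nᵢ), where nᵢ is the stratum total.
Stratum 1 (Urban): n = 4010; a·d/n = 45·2281/4010 = 25.5973; b·c/n = 1493·191/4010 = 71.1130
Stratum 2 (Rural): n = 2283; a·d/n = 236·650/2283 = 67.1923; b·c/n = 688·709/2283 = 213.6627
OR_MH = (25.5973 + 67.1923) / (71.1130 + 213.6627) = 92.7895 / 284.7757 = 0.32583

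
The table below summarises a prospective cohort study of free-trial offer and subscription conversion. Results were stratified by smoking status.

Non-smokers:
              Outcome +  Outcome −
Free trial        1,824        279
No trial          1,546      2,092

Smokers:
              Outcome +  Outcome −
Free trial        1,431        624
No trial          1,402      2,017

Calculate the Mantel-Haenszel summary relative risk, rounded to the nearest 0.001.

RR_MH = Σ(aᵢ·n₀ᵢ/nᵢ) / Σ(cᵢ·n₁ᵢ/nᵢ), with n₁ᵢ = aᵢ+bᵢ (exposed), n₀ᵢ = cᵢ+dᵢ (unexposed), nᵢ = n₁ᵢ+n₀ᵢ.
Stratum 1 (Non-smokers): n₁ = 2103, n₀ = 3638, n = 5741; a·n₀/n = 1824·3638/5741 = 1155.8460; c·n₁/n = 1546·2103/5741 = 566.3191
Stratum 2 (Smokers): n₁ = 2055, n₀ = 3419, n = 5474; a·n₀/n = 1431·3419/5474 = 893.7868; c·n₁/n = 1402·2055/5474 = 526.3263
RR_MH = (1155.8460 + 893.7868) / (566.3191 + 526.3263) = 2049.6328 / 1092.6454 = 1.87584

1.876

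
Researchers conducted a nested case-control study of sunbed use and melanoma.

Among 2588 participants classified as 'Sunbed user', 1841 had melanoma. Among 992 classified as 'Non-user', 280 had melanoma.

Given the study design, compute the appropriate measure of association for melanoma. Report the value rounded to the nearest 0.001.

6.267

From the description: a = 1841, b = 747, c = 280, d = 712.
This is a nested case-control study: participants were sampled on outcome status, so risks in the source population cannot be estimated directly — relative risk is not valid here. The odds ratio is the appropriate measure.
OR = (a·d)/(b·c) = (1841 × 712) / (747 × 280) = 1310792 / 209160 = 6.26693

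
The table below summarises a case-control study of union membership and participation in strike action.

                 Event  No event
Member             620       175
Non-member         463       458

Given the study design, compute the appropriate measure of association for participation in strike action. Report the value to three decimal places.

3.505

Cells: a = 620, b = 175, c = 463, d = 458.
This is a case-control study: participants were sampled on outcome status, so risks in the source population cannot be estimated directly — relative risk is not valid here. The odds ratio is the appropriate measure.
OR = (a·d)/(b·c) = (620 × 458) / (175 × 463) = 283960 / 81025 = 3.50460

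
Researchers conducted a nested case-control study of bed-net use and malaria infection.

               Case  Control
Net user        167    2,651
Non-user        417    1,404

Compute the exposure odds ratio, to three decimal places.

0.212

Cells: a = 167, b = 2651, c = 417, d = 1404.
OR = (a·d)/(b·c) = (167 × 1404) / (2651 × 417) = 234468 / 1105467 = 0.21210
Exposure is associated with lower odds of malaria infection (OR = 0.21 < 1).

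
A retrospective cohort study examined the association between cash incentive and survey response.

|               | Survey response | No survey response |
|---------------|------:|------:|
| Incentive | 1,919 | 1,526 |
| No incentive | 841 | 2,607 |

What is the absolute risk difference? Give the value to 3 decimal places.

Cells: a = 1919, b = 1526, c = 841, d = 2607.
Risk in exposed = 1919/3445 = 0.557039; risk in unexposed = 841/3448 = 0.243910.
Risk difference = 0.557039 − 0.243910 = 0.313130

0.313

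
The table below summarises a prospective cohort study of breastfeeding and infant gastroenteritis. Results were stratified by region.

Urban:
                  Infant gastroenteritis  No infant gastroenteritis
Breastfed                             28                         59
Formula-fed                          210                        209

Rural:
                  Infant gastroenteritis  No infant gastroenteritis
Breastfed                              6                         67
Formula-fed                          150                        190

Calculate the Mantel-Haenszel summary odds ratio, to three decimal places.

OR_MH = Σ(aᵢdᵢ/nᵢ) / Σ(bᵢcᵢ/nᵢ), where nᵢ is the stratum total.
Stratum 1 (Urban): n = 506; a·d/n = 28·209/506 = 11.5652; b·c/n = 59·210/506 = 24.4862
Stratum 2 (Rural): n = 413; a·d/n = 6·190/413 = 2.7603; b·c/n = 67·150/413 = 24.3341
OR_MH = (11.5652 + 2.7603) / (24.4862 + 24.3341) = 14.3255 / 48.8203 = 0.29343

0.293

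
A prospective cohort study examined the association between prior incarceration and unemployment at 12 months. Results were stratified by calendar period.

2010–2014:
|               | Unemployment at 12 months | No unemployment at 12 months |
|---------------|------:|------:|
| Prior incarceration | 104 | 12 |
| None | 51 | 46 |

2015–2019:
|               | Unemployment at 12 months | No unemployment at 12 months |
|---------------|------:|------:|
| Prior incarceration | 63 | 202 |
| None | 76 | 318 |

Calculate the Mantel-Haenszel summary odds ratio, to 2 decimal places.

2.02

OR_MH = Σ(aᵢdᵢ/nᵢ) / Σ(bᵢcᵢ/nᵢ), where nᵢ is the stratum total.
Stratum 1 (2010–2014): n = 213; a·d/n = 104·46/213 = 22.4601; b·c/n = 12·51/213 = 2.8732
Stratum 2 (2015–2019): n = 659; a·d/n = 63·318/659 = 30.4006; b·c/n = 202·76/659 = 23.2959
OR_MH = (22.4601 + 30.4006) / (2.8732 + 23.2959) = 52.8607 / 26.1691 = 2.01996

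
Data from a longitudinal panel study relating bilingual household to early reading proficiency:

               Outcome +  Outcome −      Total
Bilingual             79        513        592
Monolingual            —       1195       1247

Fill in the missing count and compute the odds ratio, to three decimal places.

The missing cell is in the unexposed row: 1247 − 1195 = 52.
So a = 79, b = 513, c = 52, d = 1195.
OR = (a·d)/(b·c) = (79 × 1195) / (513 × 52) = 94405 / 26676 = 3.53895

3.539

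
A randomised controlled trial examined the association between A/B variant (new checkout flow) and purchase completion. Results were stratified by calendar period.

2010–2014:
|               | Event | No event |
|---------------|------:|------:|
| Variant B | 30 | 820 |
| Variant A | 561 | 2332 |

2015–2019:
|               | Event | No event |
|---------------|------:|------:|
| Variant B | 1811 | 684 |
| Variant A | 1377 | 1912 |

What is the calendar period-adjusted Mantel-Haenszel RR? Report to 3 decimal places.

1.460

RR_MH = Σ(aᵢ·n₀ᵢ/nᵢ) / Σ(cᵢ·n₁ᵢ/nᵢ), with n₁ᵢ = aᵢ+bᵢ (exposed), n₀ᵢ = cᵢ+dᵢ (unexposed), nᵢ = n₁ᵢ+n₀ᵢ.
Stratum 1 (2010–2014): n₁ = 850, n₀ = 2893, n = 3743; a·n₀/n = 30·2893/3743 = 23.1873; c·n₁/n = 561·850/3743 = 127.3978
Stratum 2 (2015–2019): n₁ = 2495, n₀ = 3289, n = 5784; a·n₀/n = 1811·3289/5784 = 1029.8027; c·n₁/n = 1377·2495/5784 = 593.9860
RR_MH = (23.1873 + 1029.8027) / (127.3978 + 593.9860) = 1052.9900 / 721.3838 = 1.45968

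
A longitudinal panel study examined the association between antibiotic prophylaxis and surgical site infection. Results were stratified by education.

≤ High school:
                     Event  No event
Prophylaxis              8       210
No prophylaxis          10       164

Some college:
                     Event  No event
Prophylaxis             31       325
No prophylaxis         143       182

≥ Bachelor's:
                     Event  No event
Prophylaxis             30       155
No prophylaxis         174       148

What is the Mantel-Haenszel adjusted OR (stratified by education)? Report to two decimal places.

0.16

OR_MH = Σ(aᵢdᵢ/nᵢ) / Σ(bᵢcᵢ/nᵢ), where nᵢ is the stratum total.
Stratum 1 (≤ High school): n = 392; a·d/n = 8·164/392 = 3.3469; b·c/n = 210·10/392 = 5.3571
Stratum 2 (Some college): n = 681; a·d/n = 31·182/681 = 8.2849; b·c/n = 325·143/681 = 68.2452
Stratum 3 (≥ Bachelor's): n = 507; a·d/n = 30·148/507 = 8.7574; b·c/n = 155·174/507 = 53.1953
OR_MH = (3.3469 + 8.2849 + 8.7574) / (5.3571 + 68.2452 + 53.1953) = 20.3892 / 126.7976 = 0.16080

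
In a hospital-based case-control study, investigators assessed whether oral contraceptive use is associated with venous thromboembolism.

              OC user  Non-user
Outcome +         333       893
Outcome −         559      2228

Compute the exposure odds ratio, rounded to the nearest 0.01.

1.49

Reading the table with exposure as columns: a = 333 (OC user, case), b = 559 (OC user, non-case), c = 893 (Non-user, case), d = 2228.
OR = (a·d)/(b·c) = (333 × 2228) / (559 × 893) = 741924 / 499187 = 1.48626
The odds of venous thromboembolism are about 1.49 times as high in the oc user group.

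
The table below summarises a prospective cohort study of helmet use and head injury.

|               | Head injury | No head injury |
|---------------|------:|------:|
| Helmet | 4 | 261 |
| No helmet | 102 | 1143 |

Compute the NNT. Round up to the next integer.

15

Risk in treated group = 4/265 = 0.01509; risk in control = 102/1245 = 0.08193.
Absolute risk reduction = 0.08193 − 0.01509 = 0.06683
NNT = 1 / ARR = 1 / 0.06683 = 14.963 → round up → 15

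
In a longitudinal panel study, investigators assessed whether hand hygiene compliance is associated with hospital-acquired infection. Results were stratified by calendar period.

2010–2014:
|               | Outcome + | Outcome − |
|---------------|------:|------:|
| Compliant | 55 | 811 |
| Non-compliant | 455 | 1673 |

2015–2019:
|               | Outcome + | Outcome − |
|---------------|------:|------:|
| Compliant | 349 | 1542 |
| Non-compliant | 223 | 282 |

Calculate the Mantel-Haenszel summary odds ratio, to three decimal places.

OR_MH = Σ(aᵢdᵢ/nᵢ) / Σ(bᵢcᵢ/nᵢ), where nᵢ is the stratum total.
Stratum 1 (2010–2014): n = 2994; a·d/n = 55·1673/2994 = 30.7331; b·c/n = 811·455/2994 = 123.2482
Stratum 2 (2015–2019): n = 2396; a·d/n = 349·282/2396 = 41.0760; b·c/n = 1542·223/2396 = 143.5167
OR_MH = (30.7331 + 41.0760) / (123.2482 + 143.5167) = 71.8091 / 266.7649 = 0.26918

0.269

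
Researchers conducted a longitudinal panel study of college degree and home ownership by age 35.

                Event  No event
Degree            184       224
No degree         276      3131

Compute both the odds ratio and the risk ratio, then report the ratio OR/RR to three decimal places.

1.674

Cells: a = 184, b = 224, c = 276, d = 3131.
OR = (184·3131)/(224·276) = 576104/61824 = 9.31845
Risk in exposed = 184/408 = 0.45098; risk in unexposed = 276/3407 = 0.08101; RR = 5.56699
OR/RR = 9.31845 / 5.56699 = 1.67388
The outcome is not rare, so the OR lies further from 1 than the RR.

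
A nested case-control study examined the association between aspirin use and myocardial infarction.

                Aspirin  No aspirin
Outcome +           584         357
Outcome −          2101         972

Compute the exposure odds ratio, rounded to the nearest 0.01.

Reading the table with exposure as columns: a = 584 (Aspirin, case), b = 2101 (Aspirin, non-case), c = 357 (No aspirin, case), d = 972.
OR = (a·d)/(b·c) = (584 × 972) / (2101 × 357) = 567648 / 750057 = 0.75681
Exposure is associated with lower odds of myocardial infarction (OR = 0.76 < 1).

0.76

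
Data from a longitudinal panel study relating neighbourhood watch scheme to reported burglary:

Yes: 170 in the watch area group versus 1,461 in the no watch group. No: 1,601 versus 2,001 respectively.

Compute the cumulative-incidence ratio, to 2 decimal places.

0.23

From the description: a = 170, b = 1601, c = 1461, d = 2001.
Risk in exposed = 170/1771 = 0.09599; risk in unexposed = 1461/3462 = 0.42201.
RR = 0.09599 / 0.42201 = 0.22746
The risk is 77% lower among the exposed than among the unexposed.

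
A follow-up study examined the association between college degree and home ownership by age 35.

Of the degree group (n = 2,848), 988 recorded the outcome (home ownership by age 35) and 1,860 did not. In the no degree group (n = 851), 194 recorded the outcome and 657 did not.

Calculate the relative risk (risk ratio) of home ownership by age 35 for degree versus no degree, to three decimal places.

From the description: a = 988, b = 1860, c = 194, d = 657.
Risk in exposed = 988/2848 = 0.34691; risk in unexposed = 194/851 = 0.22797.
RR = 0.34691 / 0.22797 = 1.52176
The risk among the exposed is 1.52 times that among the unexposed.

1.522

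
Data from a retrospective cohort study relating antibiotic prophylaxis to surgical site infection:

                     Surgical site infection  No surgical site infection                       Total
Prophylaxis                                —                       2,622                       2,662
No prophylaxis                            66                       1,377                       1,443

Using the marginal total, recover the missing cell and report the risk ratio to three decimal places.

0.329

The missing cell is in the exposed row: 2662 − 2622 = 40.
So a = 40, b = 2622, c = 66, d = 1377.
RR = [a/(a+b)] / [c/(c+d)] = (40/2662) / (66/1443) = 0.01503/0.04574 = 0.32853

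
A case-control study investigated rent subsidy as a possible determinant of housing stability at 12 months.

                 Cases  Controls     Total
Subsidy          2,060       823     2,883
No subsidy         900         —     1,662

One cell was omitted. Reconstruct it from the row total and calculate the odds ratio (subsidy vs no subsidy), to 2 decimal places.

2.12

The missing cell is in the unexposed row: 1662 − 900 = 762.
So a = 2060, b = 823, c = 900, d = 762.
OR = (a·d)/(b·c) = (2060 × 762) / (823 × 900) = 1569720 / 740700 = 2.11924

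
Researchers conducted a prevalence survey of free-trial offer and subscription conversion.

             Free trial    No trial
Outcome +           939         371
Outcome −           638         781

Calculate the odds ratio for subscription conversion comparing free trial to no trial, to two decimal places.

3.10

Reading the table with exposure as columns: a = 939 (Free trial, case), b = 638 (Free trial, non-case), c = 371 (No trial, case), d = 781.
OR = (a·d)/(b·c) = (939 × 781) / (638 × 371) = 733359 / 236698 = 3.09829
The odds of subscription conversion are about 3.10 times as high in the free trial group.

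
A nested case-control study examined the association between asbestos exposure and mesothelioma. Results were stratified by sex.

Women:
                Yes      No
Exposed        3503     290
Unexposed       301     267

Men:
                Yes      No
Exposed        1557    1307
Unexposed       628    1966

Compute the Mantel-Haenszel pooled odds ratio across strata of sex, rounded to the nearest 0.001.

4.550

OR_MH = Σ(aᵢdᵢ/nᵢ) / Σ(bᵢcᵢ/nᵢ), where nᵢ is the stratum total.
Stratum 1 (Women): n = 4361; a·d/n = 3503·267/4361 = 214.4694; b·c/n = 290·301/4361 = 20.0161
Stratum 2 (Men): n = 5458; a·d/n = 1557·1966/5458 = 560.8395; b·c/n = 1307·628/5458 = 150.3840
OR_MH = (214.4694 + 560.8395) / (20.0161 + 150.3840) = 775.3089 / 170.4001 = 4.54993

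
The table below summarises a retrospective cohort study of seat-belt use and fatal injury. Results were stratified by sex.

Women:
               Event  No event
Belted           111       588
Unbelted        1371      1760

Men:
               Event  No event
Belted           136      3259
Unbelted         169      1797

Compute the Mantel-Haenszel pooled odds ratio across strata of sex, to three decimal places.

0.308

OR_MH = Σ(aᵢdᵢ/nᵢ) / Σ(bᵢcᵢ/nᵢ), where nᵢ is the stratum total.
Stratum 1 (Women): n = 3830; a·d/n = 111·1760/3830 = 51.0078; b·c/n = 588·1371/3830 = 210.4825
Stratum 2 (Men): n = 5361; a·d/n = 136·1797/5361 = 45.5870; b·c/n = 3259·169/5361 = 102.7366
OR_MH = (51.0078 + 45.5870) / (210.4825 + 102.7366) = 96.5949 / 313.2191 = 0.30839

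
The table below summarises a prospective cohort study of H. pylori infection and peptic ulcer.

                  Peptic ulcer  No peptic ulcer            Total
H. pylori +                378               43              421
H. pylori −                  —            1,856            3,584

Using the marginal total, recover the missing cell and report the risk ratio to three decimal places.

The missing cell is in the unexposed row: 3584 − 1856 = 1728.
So a = 378, b = 43, c = 1728, d = 1856.
RR = [a/(a+b)] / [c/(c+d)] = (378/421) / (1728/3584) = 0.89786/0.48214 = 1.86223

1.862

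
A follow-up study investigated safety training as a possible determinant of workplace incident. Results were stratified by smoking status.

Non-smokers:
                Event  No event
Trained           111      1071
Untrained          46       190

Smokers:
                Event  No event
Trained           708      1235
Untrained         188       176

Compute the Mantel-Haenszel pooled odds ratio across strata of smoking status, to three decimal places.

OR_MH = Σ(aᵢdᵢ/nᵢ) / Σ(bᵢcᵢ/nᵢ), where nᵢ is the stratum total.
Stratum 1 (Non-smokers): n = 1418; a·d/n = 111·190/1418 = 14.8731; b·c/n = 1071·46/1418 = 34.7433
Stratum 2 (Smokers): n = 2307; a·d/n = 708·176/2307 = 54.0130; b·c/n = 1235·188/2307 = 100.6415
OR_MH = (14.8731 + 54.0130) / (34.7433 + 100.6415) = 68.8861 / 135.3848 = 0.50882

0.509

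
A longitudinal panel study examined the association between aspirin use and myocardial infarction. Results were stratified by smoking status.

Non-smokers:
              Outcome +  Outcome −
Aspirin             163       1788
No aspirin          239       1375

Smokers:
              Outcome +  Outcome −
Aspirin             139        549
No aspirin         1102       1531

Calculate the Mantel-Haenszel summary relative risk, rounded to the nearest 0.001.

RR_MH = Σ(aᵢ·n₀ᵢ/nᵢ) / Σ(cᵢ·n₁ᵢ/nᵢ), with n₁ᵢ = aᵢ+bᵢ (exposed), n₀ᵢ = cᵢ+dᵢ (unexposed), nᵢ = n₁ᵢ+n₀ᵢ.
Stratum 1 (Non-smokers): n₁ = 1951, n₀ = 1614, n = 3565; a·n₀/n = 163·1614/3565 = 73.7958; c·n₁/n = 239·1951/3565 = 130.7964
Stratum 2 (Smokers): n₁ = 688, n₀ = 2633, n = 3321; a·n₀/n = 139·2633/3321 = 110.2039; c·n₁/n = 1102·688/3321 = 228.2975
RR_MH = (73.7958 + 110.2039) / (130.7964 + 228.2975) = 183.9996 / 359.0939 = 0.51240

0.512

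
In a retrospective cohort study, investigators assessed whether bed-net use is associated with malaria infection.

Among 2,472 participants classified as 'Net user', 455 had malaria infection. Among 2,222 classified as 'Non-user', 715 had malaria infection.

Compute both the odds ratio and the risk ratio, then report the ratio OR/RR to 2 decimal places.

0.83

From the description: a = 455, b = 2017, c = 715, d = 1507.
OR = (455·1507)/(2017·715) = 685685/1442155 = 0.47546
Risk in exposed = 455/2472 = 0.18406; risk in unexposed = 715/2222 = 0.32178; RR = 0.57201
OR/RR = 0.47546 / 0.57201 = 0.83121
The outcome is not rare, so the OR lies further from 1 than the RR.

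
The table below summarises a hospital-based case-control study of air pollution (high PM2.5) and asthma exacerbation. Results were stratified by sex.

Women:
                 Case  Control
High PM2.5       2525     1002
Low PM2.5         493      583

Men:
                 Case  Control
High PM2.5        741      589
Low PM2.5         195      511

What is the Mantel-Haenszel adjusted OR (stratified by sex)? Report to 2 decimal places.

OR_MH = Σ(aᵢdᵢ/nᵢ) / Σ(bᵢcᵢ/nᵢ), where nᵢ is the stratum total.
Stratum 1 (Women): n = 4603; a·d/n = 2525·583/4603 = 319.8077; b·c/n = 1002·493/4603 = 107.3183
Stratum 2 (Men): n = 2036; a·d/n = 741·511/2036 = 185.9779; b·c/n = 589·195/2036 = 56.4121
OR_MH = (319.8077 + 185.9779) / (107.3183 + 56.4121) = 505.7856 / 163.7304 = 3.08914

3.09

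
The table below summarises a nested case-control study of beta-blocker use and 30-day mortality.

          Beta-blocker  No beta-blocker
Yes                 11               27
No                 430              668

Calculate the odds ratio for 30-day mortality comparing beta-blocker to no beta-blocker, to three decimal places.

0.633

Reading the table with exposure as columns: a = 11 (Beta-blocker, case), b = 430 (Beta-blocker, non-case), c = 27 (No beta-blocker, case), d = 668.
OR = (a·d)/(b·c) = (11 × 668) / (430 × 27) = 7348 / 11610 = 0.63290
Exposure is associated with lower odds of 30-day mortality (OR = 0.63 < 1).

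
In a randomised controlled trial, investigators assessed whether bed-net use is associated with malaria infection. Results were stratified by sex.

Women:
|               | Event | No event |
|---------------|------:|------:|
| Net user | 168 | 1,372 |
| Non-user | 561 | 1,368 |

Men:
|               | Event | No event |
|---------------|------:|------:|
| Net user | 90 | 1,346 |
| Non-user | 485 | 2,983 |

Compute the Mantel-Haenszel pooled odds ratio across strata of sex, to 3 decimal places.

0.341

OR_MH = Σ(aᵢdᵢ/nᵢ) / Σ(bᵢcᵢ/nᵢ), where nᵢ is the stratum total.
Stratum 1 (Women): n = 3469; a·d/n = 168·1368/3469 = 66.2508; b·c/n = 1372·561/3469 = 221.8772
Stratum 2 (Men): n = 4904; a·d/n = 90·2983/4904 = 54.7451; b·c/n = 1346·485/4904 = 133.1179
OR_MH = (66.2508 + 54.7451) / (221.8772 + 133.1179) = 120.9959 / 354.9951 = 0.34084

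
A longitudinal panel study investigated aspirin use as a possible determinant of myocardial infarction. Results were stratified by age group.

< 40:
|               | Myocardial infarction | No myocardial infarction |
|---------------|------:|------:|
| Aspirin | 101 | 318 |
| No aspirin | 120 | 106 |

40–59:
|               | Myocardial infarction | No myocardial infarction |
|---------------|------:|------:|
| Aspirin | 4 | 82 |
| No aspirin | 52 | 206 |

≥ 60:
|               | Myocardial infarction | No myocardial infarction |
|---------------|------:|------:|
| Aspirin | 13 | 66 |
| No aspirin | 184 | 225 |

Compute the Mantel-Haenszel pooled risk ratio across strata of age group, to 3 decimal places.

RR_MH = Σ(aᵢ·n₀ᵢ/nᵢ) / Σ(cᵢ·n₁ᵢ/nᵢ), with n₁ᵢ = aᵢ+bᵢ (exposed), n₀ᵢ = cᵢ+dᵢ (unexposed), nᵢ = n₁ᵢ+n₀ᵢ.
Stratum 1 (< 40): n₁ = 419, n₀ = 226, n = 645; a·n₀/n = 101·226/645 = 35.3891; c·n₁/n = 120·419/645 = 77.9535
Stratum 2 (40–59): n₁ = 86, n₀ = 258, n = 344; a·n₀/n = 4·258/344 = 3.0000; c·n₁/n = 52·86/344 = 13.0000
Stratum 3 (≥ 60): n₁ = 79, n₀ = 409, n = 488; a·n₀/n = 13·409/488 = 10.8955; c·n₁/n = 184·79/488 = 29.7869
RR_MH = (35.3891 + 3.0000 + 10.8955) / (77.9535 + 13.0000 + 29.7869) = 49.2846 / 120.7404 = 0.40819

0.408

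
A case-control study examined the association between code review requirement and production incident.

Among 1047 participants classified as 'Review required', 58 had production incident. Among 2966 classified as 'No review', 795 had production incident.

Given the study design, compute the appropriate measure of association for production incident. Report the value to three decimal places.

0.160

From the description: a = 58, b = 989, c = 795, d = 2171.
This is a case-control study: participants were sampled on outcome status, so risks in the source population cannot be estimated directly — relative risk is not valid here. The odds ratio is the appropriate measure.
OR = (a·d)/(b·c) = (58 × 2171) / (989 × 795) = 125918 / 786255 = 0.16015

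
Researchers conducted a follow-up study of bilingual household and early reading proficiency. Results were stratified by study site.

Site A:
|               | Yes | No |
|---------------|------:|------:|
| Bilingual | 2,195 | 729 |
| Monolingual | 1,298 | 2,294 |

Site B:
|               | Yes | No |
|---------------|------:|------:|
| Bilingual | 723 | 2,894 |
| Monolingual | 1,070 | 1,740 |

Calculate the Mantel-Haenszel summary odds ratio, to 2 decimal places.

OR_MH = Σ(aᵢdᵢ/nᵢ) / Σ(bᵢcᵢ/nᵢ), where nᵢ is the stratum total.
Stratum 1 (Site A): n = 6516; a·d/n = 2195·2294/6516 = 772.7640; b·c/n = 729·1298/6516 = 145.2182
Stratum 2 (Site B): n = 6427; a·d/n = 723·1740/6427 = 195.7398; b·c/n = 2894·1070/6427 = 481.8080
OR_MH = (772.7640 + 195.7398) / (145.2182 + 481.8080) = 968.5038 / 627.0262 = 1.54460

1.54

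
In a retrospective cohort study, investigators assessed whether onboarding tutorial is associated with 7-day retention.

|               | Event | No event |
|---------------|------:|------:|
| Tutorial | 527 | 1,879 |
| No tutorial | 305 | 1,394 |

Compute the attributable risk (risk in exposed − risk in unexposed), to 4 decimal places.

0.0395

Cells: a = 527, b = 1879, c = 305, d = 1394.
Risk in exposed = 527/2406 = 0.219036; risk in unexposed = 305/1699 = 0.179517.
Risk difference = 0.219036 − 0.179517 = 0.039518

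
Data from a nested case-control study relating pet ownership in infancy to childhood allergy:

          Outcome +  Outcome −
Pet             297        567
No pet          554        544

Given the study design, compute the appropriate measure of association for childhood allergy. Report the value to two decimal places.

0.51

Cells: a = 297, b = 567, c = 554, d = 544.
This is a nested case-control study: participants were sampled on outcome status, so risks in the source population cannot be estimated directly — relative risk is not valid here. The odds ratio is the appropriate measure.
OR = (a·d)/(b·c) = (297 × 544) / (567 × 554) = 161568 / 314118 = 0.51435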